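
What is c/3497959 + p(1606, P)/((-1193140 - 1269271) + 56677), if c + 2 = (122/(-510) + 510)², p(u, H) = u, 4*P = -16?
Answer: 20142209621541632/273597853635656325 ≈ 0.073620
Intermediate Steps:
P = -4 (P = (¼)*(-16) = -4)
c = 16897010071/65025 (c = -2 + (122/(-510) + 510)² = -2 + (122*(-1/510) + 510)² = -2 + (-61/255 + 510)² = -2 + (129989/255)² = -2 + 16897140121/65025 = 16897010071/65025 ≈ 2.5985e+5)
c/3497959 + p(1606, P)/((-1193140 - 1269271) + 56677) = (16897010071/65025)/3497959 + 1606/((-1193140 - 1269271) + 56677) = (16897010071/65025)*(1/3497959) + 1606/(-2462411 + 56677) = 16897010071/227454783975 + 1606/(-2405734) = 16897010071/227454783975 + 1606*(-1/2405734) = 16897010071/227454783975 - 803/1202867 = 20142209621541632/273597853635656325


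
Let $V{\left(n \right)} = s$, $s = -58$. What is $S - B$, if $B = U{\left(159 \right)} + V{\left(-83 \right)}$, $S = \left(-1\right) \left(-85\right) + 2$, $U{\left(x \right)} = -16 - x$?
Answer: $320$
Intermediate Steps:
$V{\left(n \right)} = -58$
$S = 87$ ($S = 85 + 2 = 87$)
$B = -233$ ($B = \left(-16 - 159\right) - 58 = -175 - 58 = -233$)
$S - B = 87 - -233 = 87 + 233 = 320$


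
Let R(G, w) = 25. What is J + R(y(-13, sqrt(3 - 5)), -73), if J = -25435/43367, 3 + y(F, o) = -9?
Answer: 1058740/43367 ≈ 24.413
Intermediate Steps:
y(F, o) = -12 (y(F, o) = -3 - 9 = -12)
J = -25435/43367 (J = -25435*1/43367 = -25435/43367 ≈ -0.58651)
J + R(y(-13, sqrt(3 - 5)), -73) = -25435/43367 + 25 = 1058740/43367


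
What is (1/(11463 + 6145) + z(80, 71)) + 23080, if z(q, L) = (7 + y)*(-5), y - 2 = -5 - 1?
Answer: 406128521/17608 ≈ 23065.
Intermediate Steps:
y = -4 (y = 2 + (-5 - 1) = 2 - 6 = -4)
z(q, L) = -15 (z(q, L) = (7 - 4)*(-5) = 3*(-5) = -15)
(1/(11463 + 6145) + z(80, 71)) + 23080 = (1/(11463 + 6145) - 15) + 23080 = (1/17608 - 15) + 23080 = -264119/17608 + 23080 = 406128521/17608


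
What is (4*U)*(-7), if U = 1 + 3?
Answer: -112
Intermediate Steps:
U = 4
(4*U)*(-7) = (4*4)*(-7) = 16*(-7) = -112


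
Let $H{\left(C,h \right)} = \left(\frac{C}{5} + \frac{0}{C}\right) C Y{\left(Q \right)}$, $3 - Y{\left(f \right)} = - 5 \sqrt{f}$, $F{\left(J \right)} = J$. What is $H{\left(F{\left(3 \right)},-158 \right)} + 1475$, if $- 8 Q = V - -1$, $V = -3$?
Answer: $\frac{14849}{10} \approx 1484.9$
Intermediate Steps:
$Q = \frac{1}{4}$ ($Q = - \frac{-3 - -1}{8} = - \frac{-3 + 1}{8} = \left(- \frac{1}{8}\right) \left(-2\right) = \frac{1}{4} \approx 0.25$)
$Y{\left(f \right)} = 3 + 5 \sqrt{f}$ ($Y{\left(f \right)} = 3 - - 5 \sqrt{f} = 3 + 5 \sqrt{f}$)
$H{\left(C,h \right)} = \frac{11 C^{2}}{10}$ ($H{\left(C,h \right)} = \left(\frac{C}{5} + \frac{0}{C}\right) C \left(3 + \frac{5}{2}\right) = \left(C \frac{1}{5} + 0\right) C \left(3 + 5 \cdot \frac{1}{2}\right) = \left(\frac{C}{5} + 0\right) C \left(3 + \frac{5}{2}\right) = \frac{C}{5} C \frac{11}{2} = \frac{C^{2}}{5} \cdot \frac{11}{2} = \frac{11 C^{2}}{10}$)
$H{\left(F{\left(3 \right)},-158 \right)} + 1475 = \frac{11 \cdot 3^{2}}{10} + 1475 = \frac{11}{10} \cdot 9 + 1475 = \frac{99}{10} + 1475 = \frac{14849}{10}$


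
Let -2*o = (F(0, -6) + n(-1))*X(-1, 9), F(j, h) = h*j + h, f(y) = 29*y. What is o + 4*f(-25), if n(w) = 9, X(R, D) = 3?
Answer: -5809/2 ≈ -2904.5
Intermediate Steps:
F(j, h) = h + h*j
o = -9/2 (o = -(-6*(1 + 0) + 9)*3/2 = -(-6*1 + 9)*3/2 = -(-6 + 9)*3/2 = -3*3/2 = -½*9 = -9/2 ≈ -4.5000)
o + 4*f(-25) = -9/2 + 4*(29*(-25)) = -9/2 + 4*(-725) = -9/2 - 2900 = -5809/2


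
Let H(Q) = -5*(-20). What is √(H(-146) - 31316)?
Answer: 4*I*√1951 ≈ 176.68*I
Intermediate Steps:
H(Q) = 100
√(H(-146) - 31316) = √(100 - 31316) = √(-31216) = 4*I*√1951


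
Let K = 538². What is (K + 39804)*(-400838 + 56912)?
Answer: -113236947648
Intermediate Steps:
K = 289444
(K + 39804)*(-400838 + 56912) = (289444 + 39804)*(-400838 + 56912) = 329248*(-343926) = -113236947648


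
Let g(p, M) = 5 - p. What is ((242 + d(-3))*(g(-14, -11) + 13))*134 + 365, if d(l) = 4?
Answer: 1055213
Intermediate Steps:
((242 + d(-3))*(g(-14, -11) + 13))*134 + 365 = ((242 + 4)*((5 - 1*(-14)) + 13))*134 + 365 = (246*((5 + 14) + 13))*134 + 365 = (246*(19 + 13))*134 + 365 = (246*32)*134 + 365 = 7872*134 + 365 = 1054848 + 365 = 1055213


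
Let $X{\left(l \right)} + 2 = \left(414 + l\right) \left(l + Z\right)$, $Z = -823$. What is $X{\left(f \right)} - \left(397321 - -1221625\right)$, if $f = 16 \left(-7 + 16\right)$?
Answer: $-1997830$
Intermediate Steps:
$f = 144$ ($f = 16 \cdot 9 = 144$)
$X{\left(l \right)} = -2 + \left(-823 + l\right) \left(414 + l\right)$ ($X{\left(l \right)} = -2 + \left(414 + l\right) \left(l - 823\right) = -2 + \left(414 + l\right) \left(-823 + l\right) = -2 + \left(-823 + l\right) \left(414 + l\right)$)
$X{\left(f \right)} - \left(397321 - -1221625\right) = \left(-340724 + 144^{2} - 58896\right) - \left(397321 - -1221625\right) = \left(-340724 + 20736 - 58896\right) - \left(397321 + 1221625\right) = -378884 - 1618946 = -1997830$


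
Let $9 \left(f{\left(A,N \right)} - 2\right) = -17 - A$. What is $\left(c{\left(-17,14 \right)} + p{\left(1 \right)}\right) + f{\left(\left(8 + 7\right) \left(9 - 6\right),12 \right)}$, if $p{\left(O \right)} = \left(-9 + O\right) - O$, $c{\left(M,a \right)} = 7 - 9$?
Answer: $- \frac{143}{9} \approx -15.889$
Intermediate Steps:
$c{\left(M,a \right)} = -2$
$p{\left(O \right)} = -9$
$f{\left(A,N \right)} = \frac{1}{9} - \frac{A}{9}$ ($f{\left(A,N \right)} = 2 + \frac{-17 - A}{9} = 2 - \left(\frac{17}{9} + \frac{A}{9}\right) = \frac{1}{9} - \frac{A}{9}$)
$\left(c{\left(-17,14 \right)} + p{\left(1 \right)}\right) + f{\left(\left(8 + 7\right) \left(9 - 6\right),12 \right)} = \left(-2 - 9\right) + \left(\frac{1}{9} - \frac{\left(8 + 7\right) \left(9 - 6\right)}{9}\right) = -11 + \left(\frac{1}{9} - \frac{15 \cdot 3}{9}\right) = -11 + \left(\frac{1}{9} - 5\right) = -11 - \frac{44}{9} = - \frac{143}{9}$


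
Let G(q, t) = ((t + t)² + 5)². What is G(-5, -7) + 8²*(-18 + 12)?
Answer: 40017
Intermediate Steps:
G(q, t) = (5 + 4*t²)² (G(q, t) = ((2*t)² + 5)² = (4*t² + 5)² = (5 + 4*t²)²)
G(-5, -7) + 8²*(-18 + 12) = (5 + 4*(-7)²)² + 8²*(-18 + 12) = (5 + 4*49)² + 64*(-6) = (5 + 196)² - 384 = 201² - 384 = 40401 - 384 = 40017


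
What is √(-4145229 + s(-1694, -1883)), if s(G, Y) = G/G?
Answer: 2*I*√1036307 ≈ 2036.0*I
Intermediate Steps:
s(G, Y) = 1
√(-4145229 + s(-1694, -1883)) = √(-4145229 + 1) = √(-4145228) = 2*I*√1036307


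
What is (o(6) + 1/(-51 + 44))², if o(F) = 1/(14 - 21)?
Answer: 4/49 ≈ 0.081633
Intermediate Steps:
o(F) = -⅐ (o(F) = 1/(-7) = -⅐)
(o(6) + 1/(-51 + 44))² = (-⅐ + 1/(-51 + 44))² = (-⅐ + 1/(-7))² = (-⅐ - ⅐)² = (-2/7)² = 4/49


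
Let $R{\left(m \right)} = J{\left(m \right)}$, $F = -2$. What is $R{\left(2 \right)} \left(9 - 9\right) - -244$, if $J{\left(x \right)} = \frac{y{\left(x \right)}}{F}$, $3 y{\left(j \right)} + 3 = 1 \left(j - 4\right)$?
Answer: $244$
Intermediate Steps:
$y{\left(j \right)} = - \frac{7}{3} + \frac{j}{3}$ ($y{\left(j \right)} = -1 + \frac{1 \left(j - 4\right)}{3} = -1 + \frac{1 \left(-4 + j\right)}{3} = -1 + \frac{-4 + j}{3} = -1 + \left(- \frac{4}{3} + \frac{j}{3}\right) = - \frac{7}{3} + \frac{j}{3}$)
$J{\left(x \right)} = \frac{7}{6} - \frac{x}{6}$ ($J{\left(x \right)} = \frac{- \frac{7}{3} + \frac{x}{3}}{-2} = \left(- \frac{7}{3} + \frac{x}{3}\right) \left(- \frac{1}{2}\right) = \frac{7}{6} - \frac{x}{6}$)
$R{\left(m \right)} = \frac{7}{6} - \frac{m}{6}$
$R{\left(2 \right)} \left(9 - 9\right) - -244 = \left(\frac{7}{6} - \frac{1}{3}\right) \left(9 - 9\right) - -244 = \left(\frac{7}{6} - \frac{1}{3}\right) 0 + 244 = \frac{5}{6} \cdot 0 + 244 = 0 + 244 = 244$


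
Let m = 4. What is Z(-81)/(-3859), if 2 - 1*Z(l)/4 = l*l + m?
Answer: 26252/3859 ≈ 6.8028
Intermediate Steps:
Z(l) = -8 - 4*l² (Z(l) = 8 - 4*(l*l + 4) = 8 - 4*(l² + 4) = 8 - 4*(4 + l²) = 8 + (-16 - 4*l²) = -8 - 4*l²)
Z(-81)/(-3859) = (-8 - 4*(-81)²)/(-3859) = (-8 - 4*6561)*(-1/3859) = (-8 - 26244)*(-1/3859) = -26252*(-1/3859) = 26252/3859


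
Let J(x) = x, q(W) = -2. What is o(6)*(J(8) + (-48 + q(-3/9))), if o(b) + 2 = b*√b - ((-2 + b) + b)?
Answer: 504 - 252*√6 ≈ -113.27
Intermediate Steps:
o(b) = b^(3/2) - 2*b (o(b) = -2 + (b*√b - ((-2 + b) + b)) = -2 + (b^(3/2) - (-2 + 2*b)) = -2 + (b^(3/2) + (2 - 2*b)) = -2 + (2 + b^(3/2) - 2*b) = b^(3/2) - 2*b)
o(6)*(J(8) + (-48 + q(-3/9))) = (6^(3/2) - 2*6)*(8 + (-48 - 2)) = (6*√6 - 12)*(8 - 50) = (-12 + 6*√6)*(-42) = 504 - 252*√6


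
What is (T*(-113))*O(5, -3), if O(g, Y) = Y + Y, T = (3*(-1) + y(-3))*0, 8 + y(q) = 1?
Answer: 0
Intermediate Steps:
y(q) = -7 (y(q) = -8 + 1 = -7)
T = 0 (T = (3*(-1) - 7)*0 = (-3 - 7)*0 = -10*0 = 0)
O(g, Y) = 2*Y
(T*(-113))*O(5, -3) = (0*(-113))*(2*(-3)) = 0*(-6) = 0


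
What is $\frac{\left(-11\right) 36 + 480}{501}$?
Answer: $\frac{28}{167} \approx 0.16766$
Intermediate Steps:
$\frac{\left(-11\right) 36 + 480}{501} = \frac{-396 + 480}{501} = \frac{1}{501} \cdot 84 = \frac{28}{167}$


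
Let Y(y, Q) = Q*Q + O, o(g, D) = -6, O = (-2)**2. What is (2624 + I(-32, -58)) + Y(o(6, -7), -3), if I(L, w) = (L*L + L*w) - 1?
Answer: 5516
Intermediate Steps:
O = 4
I(L, w) = -1 + L**2 + L*w (I(L, w) = (L**2 + L*w) - 1 = -1 + L**2 + L*w)
Y(y, Q) = 4 + Q**2 (Y(y, Q) = Q*Q + 4 = Q**2 + 4 = 4 + Q**2)
(2624 + I(-32, -58)) + Y(o(6, -7), -3) = (2624 + (-1 + (-32)**2 - 32*(-58))) + (4 + (-3)**2) = (2624 + (-1 + 1024 + 1856)) + (4 + 9) = (2624 + 2879) + 13 = 5503 + 13 = 5516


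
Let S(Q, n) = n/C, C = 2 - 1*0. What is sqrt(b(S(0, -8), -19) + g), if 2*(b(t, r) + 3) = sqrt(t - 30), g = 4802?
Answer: sqrt(19196 + 2*I*sqrt(34))/2 ≈ 69.275 + 0.021043*I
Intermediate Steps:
C = 2 (C = 2 + 0 = 2)
S(Q, n) = n/2
b(t, r) = -3 + sqrt(-30 + t)/2 (b(t, r) = -3 + sqrt(t - 30)/2 = -3 + sqrt(-30 + t)/2)
sqrt(b(S(0, -8), -19) + g) = sqrt((-3 + sqrt(-30 + (1/2)*(-8))/2) + 4802) = sqrt((-3 + sqrt(-30 - 4)/2) + 4802) = sqrt((-3 + sqrt(-34)/2) + 4802) = sqrt((-3 + (I*sqrt(34))/2) + 4802) = sqrt((-3 + I*sqrt(34)/2) + 4802) = sqrt(4799 + I*sqrt(34)/2)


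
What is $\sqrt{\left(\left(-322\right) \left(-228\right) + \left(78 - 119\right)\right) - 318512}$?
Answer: $i \sqrt{245137} \approx 495.11 i$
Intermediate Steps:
$\sqrt{\left(\left(-322\right) \left(-228\right) + \left(78 - 119\right)\right) - 318512} = \sqrt{\left(73416 - 41\right) - 318512} = \sqrt{73375 - 318512} = \sqrt{-245137} = i \sqrt{245137}$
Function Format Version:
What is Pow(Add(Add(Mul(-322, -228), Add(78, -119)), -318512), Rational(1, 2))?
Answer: Mul(I, Pow(245137, Rational(1, 2))) ≈ Mul(495.11, I)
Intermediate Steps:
Pow(Add(Add(Mul(-322, -228), Add(78, -119)), -318512), Rational(1, 2)) = Pow(Add(Add(73416, -41), -318512), Rational(1, 2)) = Pow(Add(73375, -318512), Rational(1, 2)) = Pow(-245137, Rational(1, 2)) = Mul(I, Pow(245137, Rational(1, 2)))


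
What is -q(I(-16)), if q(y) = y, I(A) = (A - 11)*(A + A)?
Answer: -864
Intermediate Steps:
I(A) = 2*A*(-11 + A) (I(A) = (-11 + A)*(2*A) = 2*A*(-11 + A))
-q(I(-16)) = -2*(-16)*(-11 - 16) = -2*(-16)*(-27) = -1*864 = -864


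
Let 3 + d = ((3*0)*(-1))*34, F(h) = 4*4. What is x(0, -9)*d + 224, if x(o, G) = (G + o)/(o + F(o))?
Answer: 3611/16 ≈ 225.69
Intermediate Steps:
F(h) = 16
x(o, G) = (G + o)/(16 + o) (x(o, G) = (G + o)/(o + 16) = (G + o)/(16 + o))
d = -3 (d = -3 + ((3*0)*(-1))*34 = -3 + (0*(-1))*34 = -3 + 0*34 = -3 + 0 = -3)
x(0, -9)*d + 224 = ((-9 + 0)/(16 + 0))*(-3) + 224 = (-9/16)*(-3) + 224 = ((1/16)*(-9))*(-3) + 224 = -9/16*(-3) + 224 = 27/16 + 224 = 3611/16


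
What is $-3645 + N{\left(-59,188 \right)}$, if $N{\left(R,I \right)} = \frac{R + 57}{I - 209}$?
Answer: $- \frac{76543}{21} \approx -3644.9$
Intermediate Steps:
$N{\left(R,I \right)} = \frac{57 + R}{-209 + I}$
$-3645 + N{\left(-59,188 \right)} = -3645 + \frac{57 - 59}{-209 + 188} = -3645 + \frac{1}{-21} \left(-2\right) = -3645 - - \frac{2}{21} = -3645 + \frac{2}{21} = - \frac{76543}{21}$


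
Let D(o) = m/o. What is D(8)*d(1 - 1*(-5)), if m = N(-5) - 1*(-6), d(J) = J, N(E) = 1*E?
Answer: ¾ ≈ 0.75000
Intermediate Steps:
N(E) = E
m = 1 (m = -5 - 1*(-6) = -5 + 6 = 1)
D(o) = 1/o
D(8)*d(1 - 1*(-5)) = (1 - 1*(-5))/8 = (1 + 5)/8 = (⅛)*6 = ¾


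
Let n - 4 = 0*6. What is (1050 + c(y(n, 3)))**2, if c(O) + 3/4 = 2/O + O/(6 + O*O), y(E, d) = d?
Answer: 3969882049/3600 ≈ 1.1027e+6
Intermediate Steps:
n = 4 (n = 4 + 0*6 = 4 + 0 = 4)
c(O) = -3/4 + 2/O + O/(6 + O**2) (c(O) = -3/4 + (2/O + O/(6 + O*O)) = -3/4 + (2/O + O/(6 + O**2)) = -3/4 + 2/O + O/(6 + O**2))
(1050 + c(y(n, 3)))**2 = (1050 + (3/4)*(16 - 1*3**3 - 6*3 + 4*3**2)/(3*(6 + 3**2)))**2 = (1050 + (3/4)*(1/3)*(16 - 1*27 - 18 + 4*9)/(6 + 9))**2 = (1050 + (3/4)*(1/3)*(16 - 27 - 18 + 36)/15)**2 = (1050 + (3/4)*(1/3)*(1/15)*7)**2 = (1050 + 7/60)**2 = (63007/60)**2 = 3969882049/3600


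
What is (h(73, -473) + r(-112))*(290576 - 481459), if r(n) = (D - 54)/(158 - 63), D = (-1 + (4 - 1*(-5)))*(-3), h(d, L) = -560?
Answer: 10169864474/95 ≈ 1.0705e+8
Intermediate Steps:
D = -24 (D = (-1 + (4 + 5))*(-3) = (-1 + 9)*(-3) = 8*(-3) = -24)
r(n) = -78/95 (r(n) = (-24 - 54)/(158 - 63) = -78/95)
(h(73, -473) + r(-112))*(290576 - 481459) = (-560 - 78/95)*(290576 - 481459) = -53278/95*(-190883) = 10169864474/95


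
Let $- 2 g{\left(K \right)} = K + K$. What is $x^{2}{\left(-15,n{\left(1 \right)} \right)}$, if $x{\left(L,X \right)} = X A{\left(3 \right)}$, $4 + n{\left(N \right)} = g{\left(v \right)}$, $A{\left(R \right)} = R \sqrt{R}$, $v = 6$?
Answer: $2700$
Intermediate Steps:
$g{\left(K \right)} = - K$ ($g{\left(K \right)} = - \frac{K + K}{2} = - \frac{2 K}{2} = - K$)
$A{\left(R \right)} = R^{\frac{3}{2}}$
$n{\left(N \right)} = -10$ ($n{\left(N \right)} = -4 - 6 = -10$)
$x{\left(L,X \right)} = 3 X \sqrt{3}$ ($x{\left(L,X \right)} = X 3^{\frac{3}{2}} = X 3 \sqrt{3} = 3 X \sqrt{3}$)
$x^{2}{\left(-15,n{\left(1 \right)} \right)} = \left(3 \left(-10\right) \sqrt{3}\right)^{2} = \left(- 30 \sqrt{3}\right)^{2} = 2700$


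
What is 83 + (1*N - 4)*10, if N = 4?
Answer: 83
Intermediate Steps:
83 + (1*N - 4)*10 = 83 + (1*4 - 4)*10 = 83 + (4 - 4)*10 = 83 + 0*10 = 83 + 0 = 83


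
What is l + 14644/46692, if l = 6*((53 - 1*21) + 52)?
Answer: 5886853/11673 ≈ 504.31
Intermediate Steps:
l = 504 (l = 6*((53 - 21) + 52) = 6*(32 + 52) = 6*84 = 504)
l + 14644/46692 = 504 + 14644/46692 = 504 + 14644*(1/46692) = 504 + 3661/11673 = 5886853/11673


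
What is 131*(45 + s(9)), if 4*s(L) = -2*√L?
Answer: 11397/2 ≈ 5698.5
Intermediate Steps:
s(L) = -√L/2 (s(L) = (-2*√L)/4 = -√L/2)
131*(45 + s(9)) = 131*(45 - √9/2) = 131*(45 - ½*3) = 131*(45 - 3/2) = 131*(87/2) = 11397/2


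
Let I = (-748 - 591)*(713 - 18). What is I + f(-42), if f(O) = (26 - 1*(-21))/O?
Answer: -39085457/42 ≈ -9.3061e+5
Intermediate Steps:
I = -930605 (I = -1339*695 = -930605)
f(O) = 47/O (f(O) = (26 + 21)/O = 47/O)
I + f(-42) = -930605 + 47/(-42) = -930605 + 47*(-1/42) = -930605 - 47/42 = -39085457/42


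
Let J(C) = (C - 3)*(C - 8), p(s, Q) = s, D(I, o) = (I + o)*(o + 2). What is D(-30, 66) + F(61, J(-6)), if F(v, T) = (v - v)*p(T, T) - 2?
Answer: 2446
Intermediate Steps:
D(I, o) = (2 + o)*(I + o) (D(I, o) = (I + o)*(2 + o) = (2 + o)*(I + o))
J(C) = (-8 + C)*(-3 + C) (J(C) = (-3 + C)*(-8 + C) = (-8 + C)*(-3 + C))
F(v, T) = -2 (F(v, T) = (v - v)*T - 2 = 0*T - 2 = 0 - 2 = -2)
D(-30, 66) + F(61, J(-6)) = (66² + 2*(-30) + 2*66 - 30*66) - 2 = (4356 - 60 + 132 - 1980) - 2 = 2448 - 2 = 2446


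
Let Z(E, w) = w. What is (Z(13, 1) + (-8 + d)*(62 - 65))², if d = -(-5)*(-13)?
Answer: 48400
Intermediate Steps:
d = -65 (d = -5*13 = -65)
(Z(13, 1) + (-8 + d)*(62 - 65))² = (1 + (-8 - 65)*(62 - 65))² = (1 - 73*(-3))² = (1 + 219)² = 220² = 48400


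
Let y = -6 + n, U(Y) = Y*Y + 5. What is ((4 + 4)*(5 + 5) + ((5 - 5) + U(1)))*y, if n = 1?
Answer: -430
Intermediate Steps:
U(Y) = 5 + Y² (U(Y) = Y² + 5 = 5 + Y²)
y = -5 (y = -6 + 1 = -5)
((4 + 4)*(5 + 5) + ((5 - 5) + U(1)))*y = ((4 + 4)*(5 + 5) + ((5 - 5) + (5 + 1²)))*(-5) = (8*10 + (0 + (5 + 1)))*(-5) = (80 + (0 + 6))*(-5) = (80 + 6)*(-5) = 86*(-5) = -430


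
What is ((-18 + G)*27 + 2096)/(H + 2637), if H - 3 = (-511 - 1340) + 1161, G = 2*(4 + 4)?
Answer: 1021/975 ≈ 1.0472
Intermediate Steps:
G = 16 (G = 2*8 = 16)
H = -687 (H = 3 + ((-511 - 1340) + 1161) = 3 + (-1851 + 1161) = 3 - 690 = -687)
((-18 + G)*27 + 2096)/(H + 2637) = ((-18 + 16)*27 + 2096)/(-687 + 2637) = (-2*27 + 2096)/1950 = (-54 + 2096)*(1/1950) = 2042*(1/1950) = 1021/975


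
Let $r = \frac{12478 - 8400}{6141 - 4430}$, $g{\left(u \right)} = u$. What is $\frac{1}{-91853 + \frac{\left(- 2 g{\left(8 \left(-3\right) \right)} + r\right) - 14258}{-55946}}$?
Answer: $- \frac{47861803}{4396238036343} \approx -1.0887 \cdot 10^{-5}$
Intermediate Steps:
$r = \frac{4078}{1711} \approx 2.3834$
$\frac{1}{-91853 + \frac{\left(- 2 g{\left(8 \left(-3\right) \right)} + r\right) - 14258}{-55946}} = \frac{1}{-91853 + \frac{\left(- 2 \cdot 8 \left(-3\right) + \frac{4078}{1711}\right) - 14258}{-55946}} = \frac{1}{-91853 + \left(\left(\left(-2\right) \left(-24\right) + \frac{4078}{1711}\right) - 14258\right) \left(- \frac{1}{55946}\right)} = \frac{1}{-91853 + \left(\left(48 + \frac{4078}{1711}\right) - 14258\right) \left(- \frac{1}{55946}\right)} = \frac{1}{-91853 + \left(\frac{86206}{1711} - 14258\right) \left(- \frac{1}{55946}\right)} = \frac{1}{-91853 - - \frac{12154616}{47861803}} = \frac{1}{-91853 + \frac{12154616}{47861803}} = \frac{1}{- \frac{4396238036343}{47861803}} = - \frac{47861803}{4396238036343}$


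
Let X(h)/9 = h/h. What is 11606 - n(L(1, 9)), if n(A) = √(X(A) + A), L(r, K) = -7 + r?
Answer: 11606 - √3 ≈ 11604.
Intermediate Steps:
X(h) = 9 (X(h) = 9*(h/h) = 9*1 = 9)
n(A) = √(9 + A)
11606 - n(L(1, 9)) = 11606 - √(9 + (-7 + 1)) = 11606 - √(9 - 6) = 11606 - √3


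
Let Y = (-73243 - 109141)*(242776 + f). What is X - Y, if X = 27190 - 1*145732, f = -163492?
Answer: 14460014514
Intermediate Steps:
X = -118542 (X = 27190 - 145732 = -118542)
Y = -14460133056 (Y = (-73243 - 109141)*(242776 - 163492) = -182384*79284 = -14460133056)
X - Y = -118542 - 1*(-14460133056) = -118542 + 14460133056 = 14460014514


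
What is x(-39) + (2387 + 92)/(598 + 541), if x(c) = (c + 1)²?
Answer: 24585/17 ≈ 1446.2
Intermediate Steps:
x(c) = (1 + c)²
x(-39) + (2387 + 92)/(598 + 541) = (1 - 39)² + (2387 + 92)/(598 + 541) = (-38)² + 2479/1139 = 1444 + 2479*(1/1139) = 1444 + 37/17 = 24585/17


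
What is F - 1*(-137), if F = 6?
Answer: 143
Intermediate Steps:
F - 1*(-137) = 6 - 1*(-137) = 6 + 137 = 143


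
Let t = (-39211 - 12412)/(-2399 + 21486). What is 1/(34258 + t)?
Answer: 19087/653830823 ≈ 2.9193e-5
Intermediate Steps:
t = -51623/19087 ≈ -2.7046
1/(34258 + t) = 1/(34258 - 51623/19087) = 1/(653830823/19087) = 19087/653830823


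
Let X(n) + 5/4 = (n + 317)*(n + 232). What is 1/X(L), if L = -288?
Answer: -4/6501 ≈ -0.00061529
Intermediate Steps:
X(n) = -5/4 + (232 + n)*(317 + n) (X(n) = -5/4 + (n + 317)*(n + 232) = -5/4 + (317 + n)*(232 + n) = -5/4 + (232 + n)*(317 + n))
1/X(L) = 1/(294171/4 + (-288)² + 549*(-288)) = 1/(294171/4 + 82944 - 158112) = 1/(-6501/4) = -4/6501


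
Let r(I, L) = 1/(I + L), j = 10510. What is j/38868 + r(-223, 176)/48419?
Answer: 11958747281/44225817762 ≈ 0.27040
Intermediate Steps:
j/38868 + r(-223, 176)/48419 = 10510/38868 + 1/((-223 + 176)*48419) = 10510*(1/38868) + (1/48419)/(-47) = 5255/19434 - 1/47*1/48419 = 5255/19434 - 1/2275693 = 11958747281/44225817762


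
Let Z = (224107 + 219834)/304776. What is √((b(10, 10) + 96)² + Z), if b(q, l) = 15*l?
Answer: √156149175910362/50796 ≈ 246.00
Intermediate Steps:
Z = 443941/304776 (Z = 443941*(1/304776) = 443941/304776 ≈ 1.4566)
√((b(10, 10) + 96)² + Z) = √((15*10 + 96)² + 443941/304776) = √((150 + 96)² + 443941/304776) = √(246² + 443941/304776) = √(60516 + 443941/304776) = √(18444268357/304776) = √156149175910362/50796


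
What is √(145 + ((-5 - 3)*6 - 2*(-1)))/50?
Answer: 3*√11/50 ≈ 0.19900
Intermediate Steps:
√(145 + ((-5 - 3)*6 - 2*(-1)))/50 = √(145 + (-8*6 + 2))*(1/50) = √(145 + (-48 + 2))*(1/50) = √(145 - 46)*(1/50) = √99*(1/50) = (3*√11)*(1/50) = 3*√11/50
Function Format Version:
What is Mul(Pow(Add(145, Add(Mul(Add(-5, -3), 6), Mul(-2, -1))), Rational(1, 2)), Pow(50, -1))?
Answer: Mul(Rational(3, 50), Pow(11, Rational(1, 2))) ≈ 0.19900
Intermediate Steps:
Mul(Pow(Add(145, Add(Mul(Add(-5, -3), 6), Mul(-2, -1))), Rational(1, 2)), Pow(50, -1)) = Mul(Pow(Add(145, Add(Mul(-8, 6), 2)), Rational(1, 2)), Rational(1, 50)) = Mul(Pow(Add(145, Add(-48, 2)), Rational(1, 2)), Rational(1, 50)) = Mul(Pow(Add(145, -46), Rational(1, 2)), Rational(1, 50)) = Mul(Pow(99, Rational(1, 2)), Rational(1, 50)) = Mul(Mul(3, Pow(11, Rational(1, 2))), Rational(1, 50)) = Mul(Rational(3, 50), Pow(11, Rational(1, 2)))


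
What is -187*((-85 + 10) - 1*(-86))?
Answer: -2057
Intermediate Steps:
-187*((-85 + 10) - 1*(-86)) = -187*(-75 + 86) = -187*11 = -2057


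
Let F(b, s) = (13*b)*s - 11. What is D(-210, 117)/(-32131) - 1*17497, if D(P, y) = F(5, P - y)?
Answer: -562174841/32131 ≈ -17496.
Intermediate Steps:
F(b, s) = -11 + 13*b*s (F(b, s) = 13*b*s - 11 = -11 + 13*b*s)
D(P, y) = -11 - 65*y + 65*P (D(P, y) = -11 + 13*5*(P - y) = -11 + (-65*y + 65*P) = -11 - 65*y + 65*P)
D(-210, 117)/(-32131) - 1*17497 = (-11 - 65*117 + 65*(-210))/(-32131) - 1*17497 = (-11 - 7605 - 13650)*(-1/32131) - 17497 = -21266*(-1/32131) - 17497 = 21266/32131 - 17497 = -562174841/32131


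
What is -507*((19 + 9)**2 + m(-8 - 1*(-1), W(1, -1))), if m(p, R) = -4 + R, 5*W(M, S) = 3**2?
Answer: -1981863/5 ≈ -3.9637e+5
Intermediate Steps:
W(M, S) = 9/5 (W(M, S) = (1/5)*3**2 = (1/5)*9 = 9/5)
-507*((19 + 9)**2 + m(-8 - 1*(-1), W(1, -1))) = -507*((19 + 9)**2 + (-4 + 9/5)) = -507*(28**2 - 11/5) = -507*(784 - 11/5) = -507*3909/5 = -1981863/5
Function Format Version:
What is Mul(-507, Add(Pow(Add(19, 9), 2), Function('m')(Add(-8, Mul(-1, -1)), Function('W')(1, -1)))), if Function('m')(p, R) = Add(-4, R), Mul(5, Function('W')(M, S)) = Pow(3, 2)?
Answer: Rational(-1981863, 5) ≈ -3.9637e+5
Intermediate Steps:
Function('W')(M, S) = Rational(9, 5) (Function('W')(M, S) = Mul(Rational(1, 5), Pow(3, 2)) = Mul(Rational(1, 5), 9) = Rational(9, 5))
Mul(-507, Add(Pow(Add(19, 9), 2), Function('m')(Add(-8, Mul(-1, -1)), Function('W')(1, -1)))) = Mul(-507, Add(Pow(Add(19, 9), 2), Add(-4, Rational(9, 5)))) = Mul(-507, Add(Pow(28, 2), Rational(-11, 5))) = Mul(-507, Add(784, Rational(-11, 5))) = Mul(-507, Rational(3909, 5)) = Rational(-1981863, 5)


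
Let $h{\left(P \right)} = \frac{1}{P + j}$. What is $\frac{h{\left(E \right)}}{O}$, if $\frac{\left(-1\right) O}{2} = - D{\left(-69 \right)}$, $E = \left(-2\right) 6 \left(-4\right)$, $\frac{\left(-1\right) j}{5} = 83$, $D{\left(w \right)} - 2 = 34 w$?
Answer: $\frac{1}{1720496} \approx 5.8123 \cdot 10^{-7}$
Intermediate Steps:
$D{\left(w \right)} = 2 + 34 w$
$j = -415$ ($j = \left(-5\right) 83 = -415$)
$E = 48$ ($E = \left(-12\right) \left(-4\right) = 48$)
$O = -4688$ ($O = - 2 \left(- (2 + 34 \left(-69\right))\right) = - 2 \left(- (2 - 2346)\right) = - 2 \left(\left(-1\right) \left(-2344\right)\right) = \left(-2\right) 2344 = -4688$)
$h{\left(P \right)} = \frac{1}{-415 + P}$ ($h{\left(P \right)} = \frac{1}{P - 415} = \frac{1}{-415 + P}$)
$\frac{h{\left(E \right)}}{O} = \frac{1}{\left(-415 + 48\right) \left(-4688\right)} = \frac{1}{-367} \left(- \frac{1}{4688}\right) = \left(- \frac{1}{367}\right) \left(- \frac{1}{4688}\right) = \frac{1}{1720496}$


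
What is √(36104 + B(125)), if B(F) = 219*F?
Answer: √63479 ≈ 251.95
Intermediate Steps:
√(36104 + B(125)) = √(36104 + 219*125) = √(36104 + 27375) = √63479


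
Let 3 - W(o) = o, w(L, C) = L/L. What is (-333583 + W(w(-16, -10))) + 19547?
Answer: -314034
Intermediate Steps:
w(L, C) = 1
W(o) = 3 - o
(-333583 + W(w(-16, -10))) + 19547 = (-333583 + (3 - 1*1)) + 19547 = (-333583 + (3 - 1)) + 19547 = (-333583 + 2) + 19547 = -333581 + 19547 = -314034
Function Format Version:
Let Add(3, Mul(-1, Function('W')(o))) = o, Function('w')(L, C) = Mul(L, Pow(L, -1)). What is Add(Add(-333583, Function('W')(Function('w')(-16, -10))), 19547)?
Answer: -314034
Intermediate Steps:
Function('w')(L, C) = 1
Function('W')(o) = Add(3, Mul(-1, o))
Add(Add(-333583, Function('W')(Function('w')(-16, -10))), 19547) = Add(Add(-333583, Add(3, Mul(-1, 1))), 19547) = Add(Add(-333583, Add(3, -1)), 19547) = Add(Add(-333583, 2), 19547) = Add(-333581, 19547) = -314034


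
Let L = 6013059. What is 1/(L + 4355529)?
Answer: 1/10368588 ≈ 9.6445e-8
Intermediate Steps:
1/(L + 4355529) = 1/(6013059 + 4355529) = 1/10368588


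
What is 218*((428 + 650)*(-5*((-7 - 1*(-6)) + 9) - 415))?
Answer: -106926820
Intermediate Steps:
218*((428 + 650)*(-5*((-7 - 1*(-6)) + 9) - 415)) = 218*(1078*(-5*((-7 + 6) + 9) - 415)) = 218*(1078*(-5*(-1 + 9) - 415)) = 218*(1078*(-5*8 - 415)) = 218*(1078*(-40 - 415)) = 218*(1078*(-455)) = 218*(-490490) = -106926820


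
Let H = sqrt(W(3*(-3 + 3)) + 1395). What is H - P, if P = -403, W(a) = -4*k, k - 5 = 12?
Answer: 403 + sqrt(1327) ≈ 439.43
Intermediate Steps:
k = 17 (k = 5 + 12 = 17)
W(a) = -68 (W(a) = -4*17 = -68)
H = sqrt(1327) (H = sqrt(-68 + 1395) = sqrt(1327) ≈ 36.428)
H - P = sqrt(1327) - 1*(-403) = sqrt(1327) + 403 = 403 + sqrt(1327)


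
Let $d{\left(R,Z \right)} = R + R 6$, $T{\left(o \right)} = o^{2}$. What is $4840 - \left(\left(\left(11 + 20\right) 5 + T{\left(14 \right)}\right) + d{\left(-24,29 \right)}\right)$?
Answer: $4657$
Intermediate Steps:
$d{\left(R,Z \right)} = 7 R$ ($d{\left(R,Z \right)} = R + 6 R = 7 R$)
$4840 - \left(\left(\left(11 + 20\right) 5 + T{\left(14 \right)}\right) + d{\left(-24,29 \right)}\right) = 4840 - \left(\left(\left(11 + 20\right) 5 + 14^{2}\right) + 7 \left(-24\right)\right) = 4840 - \left(\left(31 \cdot 5 + 196\right) - 168\right) = 4840 - \left(\left(155 + 196\right) - 168\right) = 4840 - \left(351 - 168\right) = 4840 - 183 = 4657$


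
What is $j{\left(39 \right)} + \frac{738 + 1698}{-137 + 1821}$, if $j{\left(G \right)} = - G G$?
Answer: $- \frac{639732}{421} \approx -1519.6$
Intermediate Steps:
$j{\left(G \right)} = - G^{2}$
$j{\left(39 \right)} + \frac{738 + 1698}{-137 + 1821} = - 39^{2} + \frac{738 + 1698}{-137 + 1821} = \left(-1\right) 1521 + \frac{2436}{1684} = -1521 + 2436 \cdot \frac{1}{1684} = -1521 + \frac{609}{421} = - \frac{639732}{421}$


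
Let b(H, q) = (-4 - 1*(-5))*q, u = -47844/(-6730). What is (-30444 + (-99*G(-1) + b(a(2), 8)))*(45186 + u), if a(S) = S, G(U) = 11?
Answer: -958831689660/673 ≈ -1.4247e+9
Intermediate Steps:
u = 23922/3365 (u = -47844*(-1/6730) = 23922/3365 ≈ 7.1091)
b(H, q) = q (b(H, q) = (-4 + 5)*q = 1*q = q)
(-30444 + (-99*G(-1) + b(a(2), 8)))*(45186 + u) = (-30444 + (-99*11 + 8))*(45186 + 23922/3365) = (-30444 + (-1089 + 8))*(152074812/3365) = (-30444 - 1081)*(152074812/3365) = -31525*152074812/3365 = -958831689660/673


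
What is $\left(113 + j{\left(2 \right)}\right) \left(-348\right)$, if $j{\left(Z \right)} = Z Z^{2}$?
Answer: $-42108$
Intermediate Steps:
$j{\left(Z \right)} = Z^{3}$
$\left(113 + j{\left(2 \right)}\right) \left(-348\right) = \left(113 + 2^{3}\right) \left(-348\right) = \left(113 + 8\right) \left(-348\right) = 121 \left(-348\right) = -42108$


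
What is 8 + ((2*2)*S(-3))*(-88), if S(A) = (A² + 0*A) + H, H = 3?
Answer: -4216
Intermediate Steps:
S(A) = 3 + A² (S(A) = (A² + 0*A) + 3 = (A² + 0) + 3 = A² + 3 = 3 + A²)
8 + ((2*2)*S(-3))*(-88) = 8 + ((2*2)*(3 + (-3)²))*(-88) = 8 + (4*(3 + 9))*(-88) = 8 + (4*12)*(-88) = 8 + 48*(-88) = 8 - 4224 = -4216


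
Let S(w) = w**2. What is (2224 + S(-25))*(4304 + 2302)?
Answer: 18820494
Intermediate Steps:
(2224 + S(-25))*(4304 + 2302) = (2224 + (-25)**2)*(4304 + 2302) = (2224 + 625)*6606 = 2849*6606 = 18820494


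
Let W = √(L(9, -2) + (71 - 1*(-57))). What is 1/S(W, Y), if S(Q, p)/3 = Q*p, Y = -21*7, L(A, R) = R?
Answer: -√14/18522 ≈ -0.00020201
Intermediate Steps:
Y = -147
W = 3*√14 (W = √(-2 + (71 - 1*(-57))) = √(-2 + (71 + 57)) = √(-2 + 128) = √126 = 3*√14 ≈ 11.225)
S(Q, p) = 3*Q*p (S(Q, p) = 3*(Q*p) = 3*Q*p)
1/S(W, Y) = 1/(3*(3*√14)*(-147)) = 1/(-1323*√14) = -√14/18522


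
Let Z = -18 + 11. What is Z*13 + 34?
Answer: -57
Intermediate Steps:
Z = -7
Z*13 + 34 = -7*13 + 34 = -91 + 34 = -57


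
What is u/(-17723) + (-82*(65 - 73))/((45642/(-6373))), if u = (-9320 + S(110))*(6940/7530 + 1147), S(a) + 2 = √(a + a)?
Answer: 51996822706078/101518602333 - 1728770*√55/13345419 ≈ 511.23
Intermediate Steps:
S(a) = -2 + √2*√a (S(a) = -2 + √(a + a) = -2 + √(2*a) = -2 + √2*√a)
u = -8057796970/753 + 1728770*√55/753 (u = (-9320 + (-2 + √2*√110))*(6940/7530 + 1147) = (-9320 + (-2 + 2*√55))*(6940*(1/7530) + 1147) = (-9322 + 2*√55)*(694/753 + 1147) = (-9322 + 2*√55)*(864385/753) = -8057796970/753 + 1728770*√55/753 ≈ -1.0684e+7)
u/(-17723) + (-82*(65 - 73))/((45642/(-6373))) = (-8057796970/753 + 1728770*√55/753)/(-17723) + (-82*(65 - 73))/((45642/(-6373))) = (-8057796970/753 + 1728770*√55/753)*(-1/17723) + (-82*(-8))/((45642*(-1/6373))) = (8057796970/13345419 - 1728770*√55/13345419) + 656/(-45642/6373) = (8057796970/13345419 - 1728770*√55/13345419) + 656*(-6373/45642) = (8057796970/13345419 - 1728770*√55/13345419) - 2090344/22821 = 51996822706078/101518602333 - 1728770*√55/13345419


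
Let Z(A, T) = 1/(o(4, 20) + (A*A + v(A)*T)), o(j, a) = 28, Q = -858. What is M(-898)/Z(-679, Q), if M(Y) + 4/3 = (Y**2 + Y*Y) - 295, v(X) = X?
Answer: 5048698240285/3 ≈ 1.6829e+12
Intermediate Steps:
M(Y) = -889/3 + 2*Y**2 (M(Y) = -4/3 + ((Y**2 + Y*Y) - 295) = -4/3 + ((Y**2 + Y**2) - 295) = -4/3 + (2*Y**2 - 295) = -4/3 + (-295 + 2*Y**2) = -889/3 + 2*Y**2)
Z(A, T) = 1/(28 + A**2 + A*T) (Z(A, T) = 1/(28 + (A*A + A*T)) = 1/(28 + (A**2 + A*T)) = 1/(28 + A**2 + A*T))
M(-898)/Z(-679, Q) = (-889/3 + 2*(-898)**2)/(1/(28 + (-679)**2 - 679*(-858))) = (-889/3 + 2*806404)/(1/(28 + 461041 + 582582)) = (-889/3 + 1612808)/(1/1043651) = 4837535/(3*(1/1043651)) = (4837535/3)*1043651 = 5048698240285/3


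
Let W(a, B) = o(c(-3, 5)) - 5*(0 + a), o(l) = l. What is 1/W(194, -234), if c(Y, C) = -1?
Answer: -1/971 ≈ -0.0010299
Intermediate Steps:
W(a, B) = -1 - 5*a (W(a, B) = -1 - 5*(0 + a) = -1 - 5*a)
1/W(194, -234) = 1/(-1 - 5*194) = 1/(-1 - 970) = 1/(-971) = -1/971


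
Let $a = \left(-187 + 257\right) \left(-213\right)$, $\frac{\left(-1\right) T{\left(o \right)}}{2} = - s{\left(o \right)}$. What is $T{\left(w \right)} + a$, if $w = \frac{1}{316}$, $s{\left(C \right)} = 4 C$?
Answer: $- \frac{1177888}{79} \approx -14910.0$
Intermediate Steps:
$w = \frac{1}{316} \approx 0.0031646$
$T{\left(o \right)} = 8 o$ ($T{\left(o \right)} = - 2 \left(- 4 o\right) = 8 o$)
$a = -14910$ ($a = 70 \left(-213\right) = -14910$)
$T{\left(w \right)} + a = 8 \cdot \frac{1}{316} - 14910 = \frac{2}{79} - 14910 = - \frac{1177888}{79}$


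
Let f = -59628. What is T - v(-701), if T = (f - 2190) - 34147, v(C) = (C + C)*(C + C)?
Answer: -2061569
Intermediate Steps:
v(C) = 4*C² (v(C) = (2*C)*(2*C) = 4*C²)
T = -95965 (T = (-59628 - 2190) - 34147 = -61818 - 34147 = -95965)
T - v(-701) = -95965 - 4*(-701)² = -95965 - 4*491401 = -95965 - 1*1965604 = -95965 - 1965604 = -2061569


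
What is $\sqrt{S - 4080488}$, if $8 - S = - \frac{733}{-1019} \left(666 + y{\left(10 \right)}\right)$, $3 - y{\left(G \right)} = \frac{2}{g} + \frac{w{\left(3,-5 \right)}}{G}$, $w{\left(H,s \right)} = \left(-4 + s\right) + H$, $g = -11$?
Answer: $\frac{i \sqrt{12818472503497430}}{56045} \approx 2020.1 i$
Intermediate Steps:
$w{\left(H,s \right)} = -4 + H + s$
$y{\left(G \right)} = \frac{35}{11} + \frac{6}{G}$ ($y{\left(G \right)} = 3 - \left(\frac{2}{-11} + \frac{-4 + 3 - 5}{G}\right) = 3 - \left(2 \left(- \frac{1}{11}\right) - \frac{6}{G}\right) = 3 - \left(- \frac{2}{11} - \frac{6}{G}\right) = 3 + \left(\frac{2}{11} + \frac{6}{G}\right) = \frac{35}{11} + \frac{6}{G}$)
$S = - \frac{26553894}{56045}$ ($S = 8 - - \frac{733}{-1019} \left(666 + \left(\frac{35}{11} + \frac{6}{10}\right)\right) = 8 - \left(-733\right) \left(- \frac{1}{1019}\right) \left(666 + \left(\frac{35}{11} + 6 \cdot \frac{1}{10}\right)\right) = 8 - \frac{733 \left(666 + \left(\frac{35}{11} + \frac{3}{5}\right)\right)}{1019} = 8 - \frac{733 \left(666 + \frac{208}{55}\right)}{1019} = 8 - \frac{733}{1019} \cdot \frac{36838}{55} = 8 - \frac{27002254}{56045} = - \frac{26553894}{56045} \approx -473.8$)
$\sqrt{S - 4080488} = \sqrt{- \frac{26553894}{56045} - 4080488} = \sqrt{- \frac{228717503854}{56045}} = \frac{i \sqrt{12818472503497430}}{56045}$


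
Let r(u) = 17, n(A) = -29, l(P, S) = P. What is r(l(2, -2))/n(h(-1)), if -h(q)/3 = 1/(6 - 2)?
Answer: -17/29 ≈ -0.58621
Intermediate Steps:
h(q) = -3/4 (h(q) = -3/(6 - 2) = -3/4)
r(l(2, -2))/n(h(-1)) = 17/(-29) = 17*(-1/29) = -17/29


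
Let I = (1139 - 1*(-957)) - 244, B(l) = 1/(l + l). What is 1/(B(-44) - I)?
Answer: -88/162977 ≈ -0.00053995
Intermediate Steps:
B(l) = 1/(2*l)
I = 1852 (I = (1139 + 957) - 244 = 2096 - 244 = 1852)
1/(B(-44) - I) = 1/((½)/(-44) - 1*1852) = 1/((½)*(-1/44) - 1852) = 1/(-1/88 - 1852) = 1/(-162977/88) = -88/162977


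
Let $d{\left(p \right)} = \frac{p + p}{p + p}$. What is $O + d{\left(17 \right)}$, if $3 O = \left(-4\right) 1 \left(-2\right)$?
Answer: $\frac{11}{3} \approx 3.6667$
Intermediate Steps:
$O = \frac{8}{3}$ ($O = \frac{\left(-4\right) 1 \left(-2\right)}{3} = \frac{\left(-4\right) \left(-2\right)}{3} = \frac{1}{3} \cdot 8 = \frac{8}{3} \approx 2.6667$)
$d{\left(p \right)} = 1$ ($d{\left(p \right)} = \frac{2 p}{2 p} = 2 p \frac{1}{2 p} = 1$)
$O + d{\left(17 \right)} = \frac{8}{3} + 1 = \frac{11}{3}$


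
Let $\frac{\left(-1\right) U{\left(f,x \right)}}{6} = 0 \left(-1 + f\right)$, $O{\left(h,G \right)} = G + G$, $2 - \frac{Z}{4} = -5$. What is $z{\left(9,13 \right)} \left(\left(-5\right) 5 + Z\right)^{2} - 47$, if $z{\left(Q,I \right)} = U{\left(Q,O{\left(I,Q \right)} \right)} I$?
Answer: $-47$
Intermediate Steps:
$Z = 28$ ($Z = 8 - -20 = 8 + 20 = 28$)
$O{\left(h,G \right)} = 2 G$
$U{\left(f,x \right)} = 0$ ($U{\left(f,x \right)} = - 6 \cdot 0 \left(-1 + f\right) = \left(-6\right) 0 = 0$)
$z{\left(Q,I \right)} = 0$ ($z{\left(Q,I \right)} = 0 I = 0$)
$z{\left(9,13 \right)} \left(\left(-5\right) 5 + Z\right)^{2} - 47 = 0 \left(\left(-5\right) 5 + 28\right)^{2} - 47 = 0 \left(-25 + 28\right)^{2} - 47 = 0 \cdot 3^{2} - 47 = 0 \cdot 9 - 47 = 0 - 47 = -47$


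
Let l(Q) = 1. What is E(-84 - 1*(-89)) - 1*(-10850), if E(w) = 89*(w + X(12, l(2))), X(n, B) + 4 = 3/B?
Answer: 11206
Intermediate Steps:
X(n, B) = -4 + 3/B
E(w) = -89 + 89*w (E(w) = 89*(w + (-4 + 3/1)) = 89*(w + (-4 + 3*1)) = 89*(w + (-4 + 3)) = 89*(w - 1) = 89*(-1 + w) = -89 + 89*w)
E(-84 - 1*(-89)) - 1*(-10850) = (-89 + 89*(-84 - 1*(-89))) - 1*(-10850) = (-89 + 89*(-84 + 89)) + 10850 = (-89 + 89*5) + 10850 = (-89 + 445) + 10850 = 356 + 10850 = 11206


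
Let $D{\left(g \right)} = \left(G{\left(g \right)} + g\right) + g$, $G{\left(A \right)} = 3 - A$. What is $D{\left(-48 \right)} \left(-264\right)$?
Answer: $11880$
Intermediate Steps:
$D{\left(g \right)} = 3 + g$ ($D{\left(g \right)} = \left(\left(3 - g\right) + g\right) + g = 3 + g$)
$D{\left(-48 \right)} \left(-264\right) = \left(3 - 48\right) \left(-264\right) = \left(-45\right) \left(-264\right) = 11880$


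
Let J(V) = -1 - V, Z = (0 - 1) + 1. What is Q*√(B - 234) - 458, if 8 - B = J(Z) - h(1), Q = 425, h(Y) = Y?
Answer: -458 + 1700*I*√14 ≈ -458.0 + 6360.8*I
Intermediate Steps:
Z = 0 (Z = -1 + 1 = 0)
B = 10 (B = 8 - ((-1 - 1*0) - 1*1) = 8 - ((-1 + 0) - 1) = 8 - (-1 - 1) = 8 - 1*(-2) = 8 + 2 = 10)
Q*√(B - 234) - 458 = 425*√(10 - 234) - 458 = 425*√(-224) - 458 = 425*(4*I*√14) - 458 = 1700*I*√14 - 458 = -458 + 1700*I*√14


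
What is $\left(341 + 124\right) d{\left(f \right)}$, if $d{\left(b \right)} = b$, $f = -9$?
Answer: $-4185$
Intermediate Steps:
$\left(341 + 124\right) d{\left(f \right)} = \left(341 + 124\right) \left(-9\right) = 465 \left(-9\right) = -4185$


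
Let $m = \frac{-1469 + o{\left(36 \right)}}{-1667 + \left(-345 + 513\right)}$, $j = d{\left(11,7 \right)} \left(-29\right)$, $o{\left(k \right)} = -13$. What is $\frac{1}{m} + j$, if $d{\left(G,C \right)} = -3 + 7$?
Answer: $- \frac{170413}{1482} \approx -114.99$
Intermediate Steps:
$d{\left(G,C \right)} = 4$
$j = -116$ ($j = 4 \left(-29\right) = -116$)
$m = \frac{1482}{1499}$ ($m = \frac{-1469 - 13}{-1667 + \left(-345 + 513\right)} = - \frac{1482}{-1667 + 168} = - \frac{1482}{-1499} = \left(-1482\right) \left(- \frac{1}{1499}\right) = \frac{1482}{1499} \approx 0.98866$)
$\frac{1}{m} + j = \frac{1}{\frac{1482}{1499}} - 116 = \frac{1499}{1482} - 116 = - \frac{170413}{1482}$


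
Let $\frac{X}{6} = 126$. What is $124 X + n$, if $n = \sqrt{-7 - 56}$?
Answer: $93744 + 3 i \sqrt{7} \approx 93744.0 + 7.9373 i$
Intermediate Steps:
$X = 756$ ($X = 6 \cdot 126 = 756$)
$n = 3 i \sqrt{7}$ ($n = \sqrt{-63} = 3 i \sqrt{7} \approx 7.9373 i$)
$124 X + n = 124 \cdot 756 + 3 i \sqrt{7} = 93744 + 3 i \sqrt{7}$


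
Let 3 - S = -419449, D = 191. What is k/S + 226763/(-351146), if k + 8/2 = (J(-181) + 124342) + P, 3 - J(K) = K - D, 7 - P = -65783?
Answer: -14110913719/73644445996 ≈ -0.19161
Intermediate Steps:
S = 419452 (S = 3 - 1*(-419449) = 3 + 419449 = 419452)
P = 65790 (P = 7 - 1*(-65783) = 7 + 65783 = 65790)
J(K) = 194 - K (J(K) = 3 - (K - 1*191) = 3 - (K - 191) = 3 - (-191 + K) = 3 + (191 - K) = 194 - K)
k = 190503 (k = -4 + (((194 - 1*(-181)) + 124342) + 65790) = -4 + (((194 + 181) + 124342) + 65790) = -4 + ((375 + 124342) + 65790) = -4 + (124717 + 65790) = -4 + 190507 = 190503)
k/S + 226763/(-351146) = 190503/419452 + 226763/(-351146) = 190503*(1/419452) + 226763*(-1/351146) = 190503/419452 - 226763/351146 = -14110913719/73644445996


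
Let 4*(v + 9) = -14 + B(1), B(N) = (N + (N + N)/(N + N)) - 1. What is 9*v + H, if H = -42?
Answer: -609/4 ≈ -152.25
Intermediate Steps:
B(N) = N (B(N) = (N + (2*N)/((2*N))) - 1 = (N + (2*N)*(1/(2*N))) - 1 = (N + 1) - 1 = (1 + N) - 1 = N)
v = -49/4 (v = -9 + (-14 + 1)/4 = -9 + (¼)*(-13) = -9 - 13/4 = -49/4 ≈ -12.250)
9*v + H = 9*(-49/4) - 42 = -441/4 - 42 = -609/4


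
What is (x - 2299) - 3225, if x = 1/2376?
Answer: -13125023/2376 ≈ -5524.0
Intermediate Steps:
x = 1/2376 ≈ 0.00042088
(x - 2299) - 3225 = (1/2376 - 2299) - 3225 = -5462423/2376 - 3225 = -13125023/2376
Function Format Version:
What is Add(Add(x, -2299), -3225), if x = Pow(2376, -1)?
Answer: Rational(-13125023, 2376) ≈ -5524.0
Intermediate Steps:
x = Rational(1, 2376) ≈ 0.00042088
Add(Add(x, -2299), -3225) = Add(Add(Rational(1, 2376), -2299), -3225) = Add(Rational(-5462423, 2376), -3225) = Rational(-13125023, 2376)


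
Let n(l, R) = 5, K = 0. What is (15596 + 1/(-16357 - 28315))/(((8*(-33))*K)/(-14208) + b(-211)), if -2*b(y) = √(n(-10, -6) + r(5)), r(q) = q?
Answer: -696704511*√10/223360 ≈ -9863.8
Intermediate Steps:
b(y) = -√10/2 (b(y) = -√(5 + 5)/2 = -√10/2)
(15596 + 1/(-16357 - 28315))/(((8*(-33))*K)/(-14208) + b(-211)) = (15596 + 1/(-16357 - 28315))/(((8*(-33))*0)/(-14208) - √10/2) = (15596 + 1/(-44672))/(-264*0*(-1/14208) - √10/2) = (15596 - 1/44672)/(0*(-1/14208) - √10/2) = 696704511/(44672*(0 - √10/2)) = 696704511/(44672*((-√10/2))) = 696704511*(-√10/5)/44672 = -696704511*√10/223360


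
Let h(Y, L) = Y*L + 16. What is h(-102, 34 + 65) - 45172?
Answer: -55254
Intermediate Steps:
h(Y, L) = 16 + L*Y (h(Y, L) = L*Y + 16 = 16 + L*Y)
h(-102, 34 + 65) - 45172 = (16 + (34 + 65)*(-102)) - 45172 = (16 + 99*(-102)) - 45172 = (16 - 10098) - 45172 = -10082 - 45172 = -55254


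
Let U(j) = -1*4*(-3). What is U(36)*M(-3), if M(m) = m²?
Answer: 108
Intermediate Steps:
U(j) = 12 (U(j) = -4*(-3) = 12)
U(36)*M(-3) = 12*(-3)² = 12*9 = 108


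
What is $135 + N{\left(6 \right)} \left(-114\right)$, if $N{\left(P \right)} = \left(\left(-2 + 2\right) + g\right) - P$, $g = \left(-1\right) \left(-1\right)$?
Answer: $705$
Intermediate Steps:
$g = 1$
$N{\left(P \right)} = 1 - P$ ($N{\left(P \right)} = \left(\left(-2 + 2\right) + 1\right) - P = \left(0 + 1\right) - P = 1 - P$)
$135 + N{\left(6 \right)} \left(-114\right) = 135 + \left(1 - 6\right) \left(-114\right) = 135 - -570 = 135 + 570 = 705$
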